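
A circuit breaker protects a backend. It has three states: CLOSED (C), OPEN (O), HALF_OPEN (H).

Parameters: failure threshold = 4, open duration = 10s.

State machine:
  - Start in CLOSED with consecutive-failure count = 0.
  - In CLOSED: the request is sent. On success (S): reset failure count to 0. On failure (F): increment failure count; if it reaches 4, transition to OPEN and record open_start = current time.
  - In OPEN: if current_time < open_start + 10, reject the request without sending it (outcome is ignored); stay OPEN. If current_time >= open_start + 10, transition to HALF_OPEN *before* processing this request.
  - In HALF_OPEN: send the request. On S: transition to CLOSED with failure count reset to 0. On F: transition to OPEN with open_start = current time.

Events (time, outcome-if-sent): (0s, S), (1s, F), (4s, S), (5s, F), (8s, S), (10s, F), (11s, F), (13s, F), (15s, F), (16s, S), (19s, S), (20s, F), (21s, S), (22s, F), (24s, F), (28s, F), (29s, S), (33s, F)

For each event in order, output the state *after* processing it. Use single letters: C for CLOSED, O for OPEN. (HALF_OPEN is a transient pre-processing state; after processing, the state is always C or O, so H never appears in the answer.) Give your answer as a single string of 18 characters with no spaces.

State after each event:
  event#1 t=0s outcome=S: state=CLOSED
  event#2 t=1s outcome=F: state=CLOSED
  event#3 t=4s outcome=S: state=CLOSED
  event#4 t=5s outcome=F: state=CLOSED
  event#5 t=8s outcome=S: state=CLOSED
  event#6 t=10s outcome=F: state=CLOSED
  event#7 t=11s outcome=F: state=CLOSED
  event#8 t=13s outcome=F: state=CLOSED
  event#9 t=15s outcome=F: state=OPEN
  event#10 t=16s outcome=S: state=OPEN
  event#11 t=19s outcome=S: state=OPEN
  event#12 t=20s outcome=F: state=OPEN
  event#13 t=21s outcome=S: state=OPEN
  event#14 t=22s outcome=F: state=OPEN
  event#15 t=24s outcome=F: state=OPEN
  event#16 t=28s outcome=F: state=OPEN
  event#17 t=29s outcome=S: state=OPEN
  event#18 t=33s outcome=F: state=OPEN

Answer: CCCCCCCCOOOOOOOOOO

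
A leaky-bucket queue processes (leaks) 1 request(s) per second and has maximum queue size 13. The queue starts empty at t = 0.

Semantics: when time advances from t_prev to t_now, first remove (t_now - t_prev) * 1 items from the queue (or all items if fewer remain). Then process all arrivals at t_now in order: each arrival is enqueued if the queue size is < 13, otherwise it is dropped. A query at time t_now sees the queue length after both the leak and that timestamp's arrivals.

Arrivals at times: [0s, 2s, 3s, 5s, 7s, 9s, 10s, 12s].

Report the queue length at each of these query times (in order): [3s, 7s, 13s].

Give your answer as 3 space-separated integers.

Queue lengths at query times:
  query t=3s: backlog = 1
  query t=7s: backlog = 1
  query t=13s: backlog = 0

Answer: 1 1 0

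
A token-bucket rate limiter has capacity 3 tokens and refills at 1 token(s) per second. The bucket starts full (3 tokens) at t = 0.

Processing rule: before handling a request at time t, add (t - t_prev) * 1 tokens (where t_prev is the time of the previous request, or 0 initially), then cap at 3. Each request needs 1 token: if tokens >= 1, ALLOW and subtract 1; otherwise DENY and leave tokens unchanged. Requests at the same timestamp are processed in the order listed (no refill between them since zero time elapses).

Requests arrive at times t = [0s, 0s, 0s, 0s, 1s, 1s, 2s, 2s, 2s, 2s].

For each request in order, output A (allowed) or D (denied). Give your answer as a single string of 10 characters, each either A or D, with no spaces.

Simulating step by step:
  req#1 t=0s: ALLOW
  req#2 t=0s: ALLOW
  req#3 t=0s: ALLOW
  req#4 t=0s: DENY
  req#5 t=1s: ALLOW
  req#6 t=1s: DENY
  req#7 t=2s: ALLOW
  req#8 t=2s: DENY
  req#9 t=2s: DENY
  req#10 t=2s: DENY

Answer: AAADADADDD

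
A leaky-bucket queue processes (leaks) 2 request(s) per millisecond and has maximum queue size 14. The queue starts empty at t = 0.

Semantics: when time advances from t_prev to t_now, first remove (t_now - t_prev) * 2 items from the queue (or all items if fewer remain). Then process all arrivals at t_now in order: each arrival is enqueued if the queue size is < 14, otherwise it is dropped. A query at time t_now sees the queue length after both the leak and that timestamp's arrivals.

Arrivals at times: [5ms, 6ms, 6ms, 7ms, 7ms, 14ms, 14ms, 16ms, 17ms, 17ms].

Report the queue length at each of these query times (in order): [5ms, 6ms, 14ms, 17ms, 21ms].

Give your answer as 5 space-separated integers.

Answer: 1 2 2 2 0

Derivation:
Queue lengths at query times:
  query t=5ms: backlog = 1
  query t=6ms: backlog = 2
  query t=14ms: backlog = 2
  query t=17ms: backlog = 2
  query t=21ms: backlog = 0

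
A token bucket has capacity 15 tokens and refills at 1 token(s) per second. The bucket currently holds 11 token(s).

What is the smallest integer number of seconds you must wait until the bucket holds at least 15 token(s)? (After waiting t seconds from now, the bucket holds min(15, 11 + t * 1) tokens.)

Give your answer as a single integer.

Need 11 + t * 1 >= 15, so t >= 4/1.
Smallest integer t = ceil(4/1) = 4.

Answer: 4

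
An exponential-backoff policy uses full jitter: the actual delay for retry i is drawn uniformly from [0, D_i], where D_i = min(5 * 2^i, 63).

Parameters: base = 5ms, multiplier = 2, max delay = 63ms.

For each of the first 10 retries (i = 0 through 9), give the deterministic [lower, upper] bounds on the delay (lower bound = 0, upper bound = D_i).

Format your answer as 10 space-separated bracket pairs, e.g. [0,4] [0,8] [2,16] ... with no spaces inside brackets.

Computing bounds per retry:
  i=0: D_i=min(5*2^0,63)=5, bounds=[0,5]
  i=1: D_i=min(5*2^1,63)=10, bounds=[0,10]
  i=2: D_i=min(5*2^2,63)=20, bounds=[0,20]
  i=3: D_i=min(5*2^3,63)=40, bounds=[0,40]
  i=4: D_i=min(5*2^4,63)=63, bounds=[0,63]
  i=5: D_i=min(5*2^5,63)=63, bounds=[0,63]
  i=6: D_i=min(5*2^6,63)=63, bounds=[0,63]
  i=7: D_i=min(5*2^7,63)=63, bounds=[0,63]
  i=8: D_i=min(5*2^8,63)=63, bounds=[0,63]
  i=9: D_i=min(5*2^9,63)=63, bounds=[0,63]

Answer: [0,5] [0,10] [0,20] [0,40] [0,63] [0,63] [0,63] [0,63] [0,63] [0,63]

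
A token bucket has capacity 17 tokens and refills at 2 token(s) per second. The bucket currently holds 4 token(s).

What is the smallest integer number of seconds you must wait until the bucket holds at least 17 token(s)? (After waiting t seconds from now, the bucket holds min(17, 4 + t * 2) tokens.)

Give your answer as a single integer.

Need 4 + t * 2 >= 17, so t >= 13/2.
Smallest integer t = ceil(13/2) = 7.

Answer: 7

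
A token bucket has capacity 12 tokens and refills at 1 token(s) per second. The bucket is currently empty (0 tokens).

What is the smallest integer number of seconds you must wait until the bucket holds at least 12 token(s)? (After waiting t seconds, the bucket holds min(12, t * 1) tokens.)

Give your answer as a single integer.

Need t * 1 >= 12, so t >= 12/1.
Smallest integer t = ceil(12/1) = 12.

Answer: 12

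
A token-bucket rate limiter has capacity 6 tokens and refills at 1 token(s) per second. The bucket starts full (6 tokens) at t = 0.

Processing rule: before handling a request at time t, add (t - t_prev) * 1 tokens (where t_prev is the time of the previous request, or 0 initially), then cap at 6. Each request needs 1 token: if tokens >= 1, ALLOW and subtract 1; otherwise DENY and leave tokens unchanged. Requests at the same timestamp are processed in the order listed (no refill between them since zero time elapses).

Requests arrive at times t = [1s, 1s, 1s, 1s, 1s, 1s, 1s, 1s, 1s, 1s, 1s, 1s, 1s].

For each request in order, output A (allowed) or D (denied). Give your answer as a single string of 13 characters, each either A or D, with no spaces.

Answer: AAAAAADDDDDDD

Derivation:
Simulating step by step:
  req#1 t=1s: ALLOW
  req#2 t=1s: ALLOW
  req#3 t=1s: ALLOW
  req#4 t=1s: ALLOW
  req#5 t=1s: ALLOW
  req#6 t=1s: ALLOW
  req#7 t=1s: DENY
  req#8 t=1s: DENY
  req#9 t=1s: DENY
  req#10 t=1s: DENY
  req#11 t=1s: DENY
  req#12 t=1s: DENY
  req#13 t=1s: DENY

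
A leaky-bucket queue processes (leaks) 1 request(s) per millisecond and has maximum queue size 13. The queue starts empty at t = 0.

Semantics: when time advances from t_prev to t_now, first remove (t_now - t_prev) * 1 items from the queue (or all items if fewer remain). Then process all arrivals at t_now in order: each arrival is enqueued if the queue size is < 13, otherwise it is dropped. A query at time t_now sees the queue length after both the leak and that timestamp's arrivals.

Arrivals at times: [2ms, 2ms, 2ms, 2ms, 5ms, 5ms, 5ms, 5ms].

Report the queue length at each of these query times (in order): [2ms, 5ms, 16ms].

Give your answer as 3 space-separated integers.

Answer: 4 5 0

Derivation:
Queue lengths at query times:
  query t=2ms: backlog = 4
  query t=5ms: backlog = 5
  query t=16ms: backlog = 0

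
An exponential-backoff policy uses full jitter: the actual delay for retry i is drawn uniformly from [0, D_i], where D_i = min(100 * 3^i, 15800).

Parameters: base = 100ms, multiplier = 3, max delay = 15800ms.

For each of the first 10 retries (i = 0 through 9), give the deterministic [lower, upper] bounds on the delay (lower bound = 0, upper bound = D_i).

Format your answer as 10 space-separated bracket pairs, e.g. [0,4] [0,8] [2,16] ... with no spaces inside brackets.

Answer: [0,100] [0,300] [0,900] [0,2700] [0,8100] [0,15800] [0,15800] [0,15800] [0,15800] [0,15800]

Derivation:
Computing bounds per retry:
  i=0: D_i=min(100*3^0,15800)=100, bounds=[0,100]
  i=1: D_i=min(100*3^1,15800)=300, bounds=[0,300]
  i=2: D_i=min(100*3^2,15800)=900, bounds=[0,900]
  i=3: D_i=min(100*3^3,15800)=2700, bounds=[0,2700]
  i=4: D_i=min(100*3^4,15800)=8100, bounds=[0,8100]
  i=5: D_i=min(100*3^5,15800)=15800, bounds=[0,15800]
  i=6: D_i=min(100*3^6,15800)=15800, bounds=[0,15800]
  i=7: D_i=min(100*3^7,15800)=15800, bounds=[0,15800]
  i=8: D_i=min(100*3^8,15800)=15800, bounds=[0,15800]
  i=9: D_i=min(100*3^9,15800)=15800, bounds=[0,15800]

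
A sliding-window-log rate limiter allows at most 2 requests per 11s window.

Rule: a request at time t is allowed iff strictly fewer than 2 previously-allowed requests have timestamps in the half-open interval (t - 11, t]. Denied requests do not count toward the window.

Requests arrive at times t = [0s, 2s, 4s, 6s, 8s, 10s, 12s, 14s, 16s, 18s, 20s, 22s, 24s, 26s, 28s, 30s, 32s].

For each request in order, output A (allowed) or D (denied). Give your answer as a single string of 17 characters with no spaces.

Answer: AADDDDAADDDDAADDD

Derivation:
Tracking allowed requests in the window:
  req#1 t=0s: ALLOW
  req#2 t=2s: ALLOW
  req#3 t=4s: DENY
  req#4 t=6s: DENY
  req#5 t=8s: DENY
  req#6 t=10s: DENY
  req#7 t=12s: ALLOW
  req#8 t=14s: ALLOW
  req#9 t=16s: DENY
  req#10 t=18s: DENY
  req#11 t=20s: DENY
  req#12 t=22s: DENY
  req#13 t=24s: ALLOW
  req#14 t=26s: ALLOW
  req#15 t=28s: DENY
  req#16 t=30s: DENY
  req#17 t=32s: DENY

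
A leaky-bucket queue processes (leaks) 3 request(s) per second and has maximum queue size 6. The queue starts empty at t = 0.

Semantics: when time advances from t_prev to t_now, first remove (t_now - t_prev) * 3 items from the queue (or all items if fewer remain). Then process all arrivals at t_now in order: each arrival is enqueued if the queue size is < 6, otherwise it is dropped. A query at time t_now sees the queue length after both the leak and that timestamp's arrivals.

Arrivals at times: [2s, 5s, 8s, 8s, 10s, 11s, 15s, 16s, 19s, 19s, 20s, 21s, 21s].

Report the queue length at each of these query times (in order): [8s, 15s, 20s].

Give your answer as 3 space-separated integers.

Queue lengths at query times:
  query t=8s: backlog = 2
  query t=15s: backlog = 1
  query t=20s: backlog = 1

Answer: 2 1 1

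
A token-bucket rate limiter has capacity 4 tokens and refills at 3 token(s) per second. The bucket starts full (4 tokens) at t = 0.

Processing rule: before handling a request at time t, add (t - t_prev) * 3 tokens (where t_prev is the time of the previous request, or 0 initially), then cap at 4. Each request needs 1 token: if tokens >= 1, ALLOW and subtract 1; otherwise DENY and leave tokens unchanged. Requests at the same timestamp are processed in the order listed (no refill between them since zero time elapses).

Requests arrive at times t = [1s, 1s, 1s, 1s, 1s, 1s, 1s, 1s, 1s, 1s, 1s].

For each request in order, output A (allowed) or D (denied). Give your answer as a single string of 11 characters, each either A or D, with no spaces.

Answer: AAAADDDDDDD

Derivation:
Simulating step by step:
  req#1 t=1s: ALLOW
  req#2 t=1s: ALLOW
  req#3 t=1s: ALLOW
  req#4 t=1s: ALLOW
  req#5 t=1s: DENY
  req#6 t=1s: DENY
  req#7 t=1s: DENY
  req#8 t=1s: DENY
  req#9 t=1s: DENY
  req#10 t=1s: DENY
  req#11 t=1s: DENY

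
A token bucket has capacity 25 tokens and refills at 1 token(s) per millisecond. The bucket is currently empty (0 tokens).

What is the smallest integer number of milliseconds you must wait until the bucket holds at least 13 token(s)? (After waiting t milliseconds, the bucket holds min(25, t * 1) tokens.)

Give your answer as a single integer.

Answer: 13

Derivation:
Need t * 1 >= 13, so t >= 13/1.
Smallest integer t = ceil(13/1) = 13.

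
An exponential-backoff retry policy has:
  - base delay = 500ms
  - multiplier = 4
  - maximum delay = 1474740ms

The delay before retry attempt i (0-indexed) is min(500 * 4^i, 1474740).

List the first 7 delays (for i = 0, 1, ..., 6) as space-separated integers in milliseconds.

Answer: 500 2000 8000 32000 128000 512000 1474740

Derivation:
Computing each delay:
  i=0: min(500*4^0, 1474740) = 500
  i=1: min(500*4^1, 1474740) = 2000
  i=2: min(500*4^2, 1474740) = 8000
  i=3: min(500*4^3, 1474740) = 32000
  i=4: min(500*4^4, 1474740) = 128000
  i=5: min(500*4^5, 1474740) = 512000
  i=6: min(500*4^6, 1474740) = 1474740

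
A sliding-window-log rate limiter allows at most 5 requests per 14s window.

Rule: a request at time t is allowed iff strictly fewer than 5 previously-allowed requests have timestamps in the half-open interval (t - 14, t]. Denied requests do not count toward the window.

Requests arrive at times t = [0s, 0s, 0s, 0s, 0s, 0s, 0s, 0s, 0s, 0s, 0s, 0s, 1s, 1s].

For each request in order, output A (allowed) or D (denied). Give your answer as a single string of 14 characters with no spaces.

Answer: AAAAADDDDDDDDD

Derivation:
Tracking allowed requests in the window:
  req#1 t=0s: ALLOW
  req#2 t=0s: ALLOW
  req#3 t=0s: ALLOW
  req#4 t=0s: ALLOW
  req#5 t=0s: ALLOW
  req#6 t=0s: DENY
  req#7 t=0s: DENY
  req#8 t=0s: DENY
  req#9 t=0s: DENY
  req#10 t=0s: DENY
  req#11 t=0s: DENY
  req#12 t=0s: DENY
  req#13 t=1s: DENY
  req#14 t=1s: DENY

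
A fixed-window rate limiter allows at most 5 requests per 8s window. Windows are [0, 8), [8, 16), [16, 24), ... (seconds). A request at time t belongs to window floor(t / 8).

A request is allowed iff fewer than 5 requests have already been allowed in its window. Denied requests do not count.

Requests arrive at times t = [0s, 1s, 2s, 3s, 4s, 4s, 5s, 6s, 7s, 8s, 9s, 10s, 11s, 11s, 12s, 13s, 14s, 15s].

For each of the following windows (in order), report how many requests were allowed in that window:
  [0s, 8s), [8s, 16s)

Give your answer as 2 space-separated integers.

Processing requests:
  req#1 t=0s (window 0): ALLOW
  req#2 t=1s (window 0): ALLOW
  req#3 t=2s (window 0): ALLOW
  req#4 t=3s (window 0): ALLOW
  req#5 t=4s (window 0): ALLOW
  req#6 t=4s (window 0): DENY
  req#7 t=5s (window 0): DENY
  req#8 t=6s (window 0): DENY
  req#9 t=7s (window 0): DENY
  req#10 t=8s (window 1): ALLOW
  req#11 t=9s (window 1): ALLOW
  req#12 t=10s (window 1): ALLOW
  req#13 t=11s (window 1): ALLOW
  req#14 t=11s (window 1): ALLOW
  req#15 t=12s (window 1): DENY
  req#16 t=13s (window 1): DENY
  req#17 t=14s (window 1): DENY
  req#18 t=15s (window 1): DENY

Allowed counts by window: 5 5

Answer: 5 5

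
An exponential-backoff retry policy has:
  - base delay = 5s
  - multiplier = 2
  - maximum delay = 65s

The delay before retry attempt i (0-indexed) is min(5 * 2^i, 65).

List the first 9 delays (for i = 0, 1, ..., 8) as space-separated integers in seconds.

Computing each delay:
  i=0: min(5*2^0, 65) = 5
  i=1: min(5*2^1, 65) = 10
  i=2: min(5*2^2, 65) = 20
  i=3: min(5*2^3, 65) = 40
  i=4: min(5*2^4, 65) = 65
  i=5: min(5*2^5, 65) = 65
  i=6: min(5*2^6, 65) = 65
  i=7: min(5*2^7, 65) = 65
  i=8: min(5*2^8, 65) = 65

Answer: 5 10 20 40 65 65 65 65 65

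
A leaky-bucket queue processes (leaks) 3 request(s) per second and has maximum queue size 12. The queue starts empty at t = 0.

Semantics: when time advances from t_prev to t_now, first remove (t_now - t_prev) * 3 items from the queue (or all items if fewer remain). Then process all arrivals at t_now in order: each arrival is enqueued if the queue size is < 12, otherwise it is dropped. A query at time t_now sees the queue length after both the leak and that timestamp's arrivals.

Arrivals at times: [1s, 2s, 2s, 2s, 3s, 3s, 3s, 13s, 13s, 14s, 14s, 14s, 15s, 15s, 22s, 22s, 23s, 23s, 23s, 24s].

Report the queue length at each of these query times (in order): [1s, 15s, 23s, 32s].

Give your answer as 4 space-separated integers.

Answer: 1 2 3 0

Derivation:
Queue lengths at query times:
  query t=1s: backlog = 1
  query t=15s: backlog = 2
  query t=23s: backlog = 3
  query t=32s: backlog = 0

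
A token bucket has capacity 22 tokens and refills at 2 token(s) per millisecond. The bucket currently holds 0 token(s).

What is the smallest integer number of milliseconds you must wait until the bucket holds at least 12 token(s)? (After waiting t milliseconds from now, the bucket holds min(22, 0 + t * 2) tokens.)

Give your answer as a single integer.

Answer: 6

Derivation:
Need 0 + t * 2 >= 12, so t >= 12/2.
Smallest integer t = ceil(12/2) = 6.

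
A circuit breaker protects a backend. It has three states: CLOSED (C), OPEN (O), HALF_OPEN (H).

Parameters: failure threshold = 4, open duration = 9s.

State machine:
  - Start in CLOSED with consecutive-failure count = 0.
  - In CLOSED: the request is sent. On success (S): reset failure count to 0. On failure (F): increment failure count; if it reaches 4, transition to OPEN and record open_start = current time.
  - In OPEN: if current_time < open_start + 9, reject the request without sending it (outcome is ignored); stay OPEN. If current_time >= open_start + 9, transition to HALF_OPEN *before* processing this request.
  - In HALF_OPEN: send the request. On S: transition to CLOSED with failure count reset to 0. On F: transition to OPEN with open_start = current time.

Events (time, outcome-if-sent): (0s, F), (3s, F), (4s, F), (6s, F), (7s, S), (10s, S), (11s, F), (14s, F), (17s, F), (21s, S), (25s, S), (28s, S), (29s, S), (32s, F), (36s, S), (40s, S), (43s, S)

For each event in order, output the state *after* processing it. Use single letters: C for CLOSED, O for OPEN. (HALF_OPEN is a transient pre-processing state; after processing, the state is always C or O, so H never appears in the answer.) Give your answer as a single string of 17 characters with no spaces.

Answer: CCCOOOOOOOOCCCCCC

Derivation:
State after each event:
  event#1 t=0s outcome=F: state=CLOSED
  event#2 t=3s outcome=F: state=CLOSED
  event#3 t=4s outcome=F: state=CLOSED
  event#4 t=6s outcome=F: state=OPEN
  event#5 t=7s outcome=S: state=OPEN
  event#6 t=10s outcome=S: state=OPEN
  event#7 t=11s outcome=F: state=OPEN
  event#8 t=14s outcome=F: state=OPEN
  event#9 t=17s outcome=F: state=OPEN
  event#10 t=21s outcome=S: state=OPEN
  event#11 t=25s outcome=S: state=OPEN
  event#12 t=28s outcome=S: state=CLOSED
  event#13 t=29s outcome=S: state=CLOSED
  event#14 t=32s outcome=F: state=CLOSED
  event#15 t=36s outcome=S: state=CLOSED
  event#16 t=40s outcome=S: state=CLOSED
  event#17 t=43s outcome=S: state=CLOSED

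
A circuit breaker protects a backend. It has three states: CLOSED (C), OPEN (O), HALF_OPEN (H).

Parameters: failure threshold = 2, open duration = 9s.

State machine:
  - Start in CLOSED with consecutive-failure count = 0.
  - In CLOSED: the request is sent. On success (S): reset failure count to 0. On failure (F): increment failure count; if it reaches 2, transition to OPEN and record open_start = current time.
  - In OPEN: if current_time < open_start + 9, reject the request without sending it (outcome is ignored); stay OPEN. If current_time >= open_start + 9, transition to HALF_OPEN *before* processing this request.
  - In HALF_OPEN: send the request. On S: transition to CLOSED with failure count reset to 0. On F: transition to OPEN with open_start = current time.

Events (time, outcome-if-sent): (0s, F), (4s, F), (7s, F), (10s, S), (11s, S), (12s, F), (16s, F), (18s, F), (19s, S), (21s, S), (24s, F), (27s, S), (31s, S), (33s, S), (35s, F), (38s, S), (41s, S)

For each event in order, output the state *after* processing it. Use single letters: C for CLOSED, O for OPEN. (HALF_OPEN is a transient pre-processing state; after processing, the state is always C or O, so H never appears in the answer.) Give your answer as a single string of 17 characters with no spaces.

State after each event:
  event#1 t=0s outcome=F: state=CLOSED
  event#2 t=4s outcome=F: state=OPEN
  event#3 t=7s outcome=F: state=OPEN
  event#4 t=10s outcome=S: state=OPEN
  event#5 t=11s outcome=S: state=OPEN
  event#6 t=12s outcome=F: state=OPEN
  event#7 t=16s outcome=F: state=OPEN
  event#8 t=18s outcome=F: state=OPEN
  event#9 t=19s outcome=S: state=OPEN
  event#10 t=21s outcome=S: state=OPEN
  event#11 t=24s outcome=F: state=OPEN
  event#12 t=27s outcome=S: state=CLOSED
  event#13 t=31s outcome=S: state=CLOSED
  event#14 t=33s outcome=S: state=CLOSED
  event#15 t=35s outcome=F: state=CLOSED
  event#16 t=38s outcome=S: state=CLOSED
  event#17 t=41s outcome=S: state=CLOSED

Answer: COOOOOOOOOOCCCCCC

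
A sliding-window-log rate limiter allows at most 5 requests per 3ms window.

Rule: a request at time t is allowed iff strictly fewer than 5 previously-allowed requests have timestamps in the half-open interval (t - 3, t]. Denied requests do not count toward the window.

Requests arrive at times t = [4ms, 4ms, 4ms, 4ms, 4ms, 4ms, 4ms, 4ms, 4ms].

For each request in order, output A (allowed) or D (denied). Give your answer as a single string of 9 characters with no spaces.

Tracking allowed requests in the window:
  req#1 t=4ms: ALLOW
  req#2 t=4ms: ALLOW
  req#3 t=4ms: ALLOW
  req#4 t=4ms: ALLOW
  req#5 t=4ms: ALLOW
  req#6 t=4ms: DENY
  req#7 t=4ms: DENY
  req#8 t=4ms: DENY
  req#9 t=4ms: DENY

Answer: AAAAADDDD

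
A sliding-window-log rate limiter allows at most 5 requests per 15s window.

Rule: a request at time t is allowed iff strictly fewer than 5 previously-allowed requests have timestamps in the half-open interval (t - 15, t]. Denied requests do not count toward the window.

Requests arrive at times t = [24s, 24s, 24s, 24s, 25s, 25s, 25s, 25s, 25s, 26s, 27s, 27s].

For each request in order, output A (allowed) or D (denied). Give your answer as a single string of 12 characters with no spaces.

Tracking allowed requests in the window:
  req#1 t=24s: ALLOW
  req#2 t=24s: ALLOW
  req#3 t=24s: ALLOW
  req#4 t=24s: ALLOW
  req#5 t=25s: ALLOW
  req#6 t=25s: DENY
  req#7 t=25s: DENY
  req#8 t=25s: DENY
  req#9 t=25s: DENY
  req#10 t=26s: DENY
  req#11 t=27s: DENY
  req#12 t=27s: DENY

Answer: AAAAADDDDDDD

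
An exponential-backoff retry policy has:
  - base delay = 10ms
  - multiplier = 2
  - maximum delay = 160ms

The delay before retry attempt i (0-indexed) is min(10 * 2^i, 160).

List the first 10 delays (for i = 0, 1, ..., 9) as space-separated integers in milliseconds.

Answer: 10 20 40 80 160 160 160 160 160 160

Derivation:
Computing each delay:
  i=0: min(10*2^0, 160) = 10
  i=1: min(10*2^1, 160) = 20
  i=2: min(10*2^2, 160) = 40
  i=3: min(10*2^3, 160) = 80
  i=4: min(10*2^4, 160) = 160
  i=5: min(10*2^5, 160) = 160
  i=6: min(10*2^6, 160) = 160
  i=7: min(10*2^7, 160) = 160
  i=8: min(10*2^8, 160) = 160
  i=9: min(10*2^9, 160) = 160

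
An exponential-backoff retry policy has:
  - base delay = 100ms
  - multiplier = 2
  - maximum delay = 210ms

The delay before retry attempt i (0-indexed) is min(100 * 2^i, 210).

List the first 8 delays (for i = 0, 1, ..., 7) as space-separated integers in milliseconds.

Answer: 100 200 210 210 210 210 210 210

Derivation:
Computing each delay:
  i=0: min(100*2^0, 210) = 100
  i=1: min(100*2^1, 210) = 200
  i=2: min(100*2^2, 210) = 210
  i=3: min(100*2^3, 210) = 210
  i=4: min(100*2^4, 210) = 210
  i=5: min(100*2^5, 210) = 210
  i=6: min(100*2^6, 210) = 210
  i=7: min(100*2^7, 210) = 210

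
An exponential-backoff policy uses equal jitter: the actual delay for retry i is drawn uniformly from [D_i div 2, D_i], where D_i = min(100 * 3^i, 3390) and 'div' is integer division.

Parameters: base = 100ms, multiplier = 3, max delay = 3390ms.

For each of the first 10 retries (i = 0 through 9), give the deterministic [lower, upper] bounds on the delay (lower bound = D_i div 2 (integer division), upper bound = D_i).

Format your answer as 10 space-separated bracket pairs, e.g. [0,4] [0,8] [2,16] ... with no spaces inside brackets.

Answer: [50,100] [150,300] [450,900] [1350,2700] [1695,3390] [1695,3390] [1695,3390] [1695,3390] [1695,3390] [1695,3390]

Derivation:
Computing bounds per retry:
  i=0: D_i=min(100*3^0,3390)=100, bounds=[50,100]
  i=1: D_i=min(100*3^1,3390)=300, bounds=[150,300]
  i=2: D_i=min(100*3^2,3390)=900, bounds=[450,900]
  i=3: D_i=min(100*3^3,3390)=2700, bounds=[1350,2700]
  i=4: D_i=min(100*3^4,3390)=3390, bounds=[1695,3390]
  i=5: D_i=min(100*3^5,3390)=3390, bounds=[1695,3390]
  i=6: D_i=min(100*3^6,3390)=3390, bounds=[1695,3390]
  i=7: D_i=min(100*3^7,3390)=3390, bounds=[1695,3390]
  i=8: D_i=min(100*3^8,3390)=3390, bounds=[1695,3390]
  i=9: D_i=min(100*3^9,3390)=3390, bounds=[1695,3390]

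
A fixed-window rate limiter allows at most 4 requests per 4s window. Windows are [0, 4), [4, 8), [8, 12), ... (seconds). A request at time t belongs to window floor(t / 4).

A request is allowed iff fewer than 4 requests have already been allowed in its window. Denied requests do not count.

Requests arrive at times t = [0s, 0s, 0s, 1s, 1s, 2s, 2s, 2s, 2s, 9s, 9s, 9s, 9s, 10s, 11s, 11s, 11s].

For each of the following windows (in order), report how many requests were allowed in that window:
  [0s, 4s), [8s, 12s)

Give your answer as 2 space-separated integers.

Processing requests:
  req#1 t=0s (window 0): ALLOW
  req#2 t=0s (window 0): ALLOW
  req#3 t=0s (window 0): ALLOW
  req#4 t=1s (window 0): ALLOW
  req#5 t=1s (window 0): DENY
  req#6 t=2s (window 0): DENY
  req#7 t=2s (window 0): DENY
  req#8 t=2s (window 0): DENY
  req#9 t=2s (window 0): DENY
  req#10 t=9s (window 2): ALLOW
  req#11 t=9s (window 2): ALLOW
  req#12 t=9s (window 2): ALLOW
  req#13 t=9s (window 2): ALLOW
  req#14 t=10s (window 2): DENY
  req#15 t=11s (window 2): DENY
  req#16 t=11s (window 2): DENY
  req#17 t=11s (window 2): DENY

Allowed counts by window: 4 4

Answer: 4 4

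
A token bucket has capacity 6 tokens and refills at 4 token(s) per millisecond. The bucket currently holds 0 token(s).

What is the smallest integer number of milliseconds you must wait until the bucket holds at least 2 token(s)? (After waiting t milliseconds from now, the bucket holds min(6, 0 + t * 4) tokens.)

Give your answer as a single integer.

Answer: 1

Derivation:
Need 0 + t * 4 >= 2, so t >= 2/4.
Smallest integer t = ceil(2/4) = 1.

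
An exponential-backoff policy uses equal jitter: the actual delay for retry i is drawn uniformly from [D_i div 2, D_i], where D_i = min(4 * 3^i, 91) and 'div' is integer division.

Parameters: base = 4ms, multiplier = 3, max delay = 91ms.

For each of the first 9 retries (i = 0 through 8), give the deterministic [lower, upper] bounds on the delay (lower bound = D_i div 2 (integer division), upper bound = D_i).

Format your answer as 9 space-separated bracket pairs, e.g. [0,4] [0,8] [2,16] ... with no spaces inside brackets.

Answer: [2,4] [6,12] [18,36] [45,91] [45,91] [45,91] [45,91] [45,91] [45,91]

Derivation:
Computing bounds per retry:
  i=0: D_i=min(4*3^0,91)=4, bounds=[2,4]
  i=1: D_i=min(4*3^1,91)=12, bounds=[6,12]
  i=2: D_i=min(4*3^2,91)=36, bounds=[18,36]
  i=3: D_i=min(4*3^3,91)=91, bounds=[45,91]
  i=4: D_i=min(4*3^4,91)=91, bounds=[45,91]
  i=5: D_i=min(4*3^5,91)=91, bounds=[45,91]
  i=6: D_i=min(4*3^6,91)=91, bounds=[45,91]
  i=7: D_i=min(4*3^7,91)=91, bounds=[45,91]
  i=8: D_i=min(4*3^8,91)=91, bounds=[45,91]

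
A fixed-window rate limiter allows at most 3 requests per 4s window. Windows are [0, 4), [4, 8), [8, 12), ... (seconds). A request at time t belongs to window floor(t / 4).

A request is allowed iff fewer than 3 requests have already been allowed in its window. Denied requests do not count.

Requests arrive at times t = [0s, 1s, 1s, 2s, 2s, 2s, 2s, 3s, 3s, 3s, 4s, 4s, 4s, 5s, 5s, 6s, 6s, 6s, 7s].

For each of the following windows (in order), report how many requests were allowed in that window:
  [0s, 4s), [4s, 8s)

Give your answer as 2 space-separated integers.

Processing requests:
  req#1 t=0s (window 0): ALLOW
  req#2 t=1s (window 0): ALLOW
  req#3 t=1s (window 0): ALLOW
  req#4 t=2s (window 0): DENY
  req#5 t=2s (window 0): DENY
  req#6 t=2s (window 0): DENY
  req#7 t=2s (window 0): DENY
  req#8 t=3s (window 0): DENY
  req#9 t=3s (window 0): DENY
  req#10 t=3s (window 0): DENY
  req#11 t=4s (window 1): ALLOW
  req#12 t=4s (window 1): ALLOW
  req#13 t=4s (window 1): ALLOW
  req#14 t=5s (window 1): DENY
  req#15 t=5s (window 1): DENY
  req#16 t=6s (window 1): DENY
  req#17 t=6s (window 1): DENY
  req#18 t=6s (window 1): DENY
  req#19 t=7s (window 1): DENY

Allowed counts by window: 3 3

Answer: 3 3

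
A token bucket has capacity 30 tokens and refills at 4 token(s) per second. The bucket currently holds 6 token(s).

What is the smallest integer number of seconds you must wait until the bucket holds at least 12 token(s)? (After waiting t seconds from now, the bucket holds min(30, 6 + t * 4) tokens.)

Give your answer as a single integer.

Answer: 2

Derivation:
Need 6 + t * 4 >= 12, so t >= 6/4.
Smallest integer t = ceil(6/4) = 2.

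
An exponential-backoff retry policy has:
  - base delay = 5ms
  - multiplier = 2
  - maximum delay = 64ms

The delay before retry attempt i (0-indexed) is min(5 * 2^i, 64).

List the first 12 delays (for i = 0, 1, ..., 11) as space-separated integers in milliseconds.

Answer: 5 10 20 40 64 64 64 64 64 64 64 64

Derivation:
Computing each delay:
  i=0: min(5*2^0, 64) = 5
  i=1: min(5*2^1, 64) = 10
  i=2: min(5*2^2, 64) = 20
  i=3: min(5*2^3, 64) = 40
  i=4: min(5*2^4, 64) = 64
  i=5: min(5*2^5, 64) = 64
  i=6: min(5*2^6, 64) = 64
  i=7: min(5*2^7, 64) = 64
  i=8: min(5*2^8, 64) = 64
  i=9: min(5*2^9, 64) = 64
  i=10: min(5*2^10, 64) = 64
  i=11: min(5*2^11, 64) = 64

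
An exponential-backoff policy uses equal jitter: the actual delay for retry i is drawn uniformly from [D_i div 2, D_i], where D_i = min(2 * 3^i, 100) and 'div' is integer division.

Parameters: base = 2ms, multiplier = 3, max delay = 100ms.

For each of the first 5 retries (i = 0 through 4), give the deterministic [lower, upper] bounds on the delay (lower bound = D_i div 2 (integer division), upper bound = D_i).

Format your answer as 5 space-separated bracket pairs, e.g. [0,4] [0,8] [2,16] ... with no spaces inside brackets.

Answer: [1,2] [3,6] [9,18] [27,54] [50,100]

Derivation:
Computing bounds per retry:
  i=0: D_i=min(2*3^0,100)=2, bounds=[1,2]
  i=1: D_i=min(2*3^1,100)=6, bounds=[3,6]
  i=2: D_i=min(2*3^2,100)=18, bounds=[9,18]
  i=3: D_i=min(2*3^3,100)=54, bounds=[27,54]
  i=4: D_i=min(2*3^4,100)=100, bounds=[50,100]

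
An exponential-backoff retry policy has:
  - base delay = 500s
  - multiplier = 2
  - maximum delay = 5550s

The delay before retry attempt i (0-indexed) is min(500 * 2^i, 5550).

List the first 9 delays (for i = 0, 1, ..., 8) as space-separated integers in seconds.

Computing each delay:
  i=0: min(500*2^0, 5550) = 500
  i=1: min(500*2^1, 5550) = 1000
  i=2: min(500*2^2, 5550) = 2000
  i=3: min(500*2^3, 5550) = 4000
  i=4: min(500*2^4, 5550) = 5550
  i=5: min(500*2^5, 5550) = 5550
  i=6: min(500*2^6, 5550) = 5550
  i=7: min(500*2^7, 5550) = 5550
  i=8: min(500*2^8, 5550) = 5550

Answer: 500 1000 2000 4000 5550 5550 5550 5550 5550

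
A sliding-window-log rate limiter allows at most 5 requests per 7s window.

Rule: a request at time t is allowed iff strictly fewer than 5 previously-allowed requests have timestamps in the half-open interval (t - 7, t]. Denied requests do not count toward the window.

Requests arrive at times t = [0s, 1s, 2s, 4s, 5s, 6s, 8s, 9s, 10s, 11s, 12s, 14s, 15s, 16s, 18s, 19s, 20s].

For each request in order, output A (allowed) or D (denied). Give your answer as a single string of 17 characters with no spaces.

Tracking allowed requests in the window:
  req#1 t=0s: ALLOW
  req#2 t=1s: ALLOW
  req#3 t=2s: ALLOW
  req#4 t=4s: ALLOW
  req#5 t=5s: ALLOW
  req#6 t=6s: DENY
  req#7 t=8s: ALLOW
  req#8 t=9s: ALLOW
  req#9 t=10s: ALLOW
  req#10 t=11s: ALLOW
  req#11 t=12s: ALLOW
  req#12 t=14s: DENY
  req#13 t=15s: ALLOW
  req#14 t=16s: ALLOW
  req#15 t=18s: ALLOW
  req#16 t=19s: ALLOW
  req#17 t=20s: ALLOW

Answer: AAAAADAAAAADAAAAA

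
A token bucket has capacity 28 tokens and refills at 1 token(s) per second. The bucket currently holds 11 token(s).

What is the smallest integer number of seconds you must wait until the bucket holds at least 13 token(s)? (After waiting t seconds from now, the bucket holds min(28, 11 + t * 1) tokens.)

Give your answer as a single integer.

Need 11 + t * 1 >= 13, so t >= 2/1.
Smallest integer t = ceil(2/1) = 2.

Answer: 2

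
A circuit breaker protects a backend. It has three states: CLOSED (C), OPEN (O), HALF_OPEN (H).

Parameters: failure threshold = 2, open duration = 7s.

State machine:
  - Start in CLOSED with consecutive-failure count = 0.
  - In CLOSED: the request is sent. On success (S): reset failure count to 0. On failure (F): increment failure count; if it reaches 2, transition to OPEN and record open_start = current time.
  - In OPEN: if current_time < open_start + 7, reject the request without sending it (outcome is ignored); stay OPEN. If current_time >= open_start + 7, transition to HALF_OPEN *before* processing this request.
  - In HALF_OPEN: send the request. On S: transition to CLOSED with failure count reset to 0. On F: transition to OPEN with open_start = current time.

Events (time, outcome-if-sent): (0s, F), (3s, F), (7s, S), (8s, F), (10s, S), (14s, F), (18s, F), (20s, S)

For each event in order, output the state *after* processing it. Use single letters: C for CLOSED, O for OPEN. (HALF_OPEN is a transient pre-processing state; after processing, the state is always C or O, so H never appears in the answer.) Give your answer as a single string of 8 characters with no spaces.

State after each event:
  event#1 t=0s outcome=F: state=CLOSED
  event#2 t=3s outcome=F: state=OPEN
  event#3 t=7s outcome=S: state=OPEN
  event#4 t=8s outcome=F: state=OPEN
  event#5 t=10s outcome=S: state=CLOSED
  event#6 t=14s outcome=F: state=CLOSED
  event#7 t=18s outcome=F: state=OPEN
  event#8 t=20s outcome=S: state=OPEN

Answer: COOOCCOO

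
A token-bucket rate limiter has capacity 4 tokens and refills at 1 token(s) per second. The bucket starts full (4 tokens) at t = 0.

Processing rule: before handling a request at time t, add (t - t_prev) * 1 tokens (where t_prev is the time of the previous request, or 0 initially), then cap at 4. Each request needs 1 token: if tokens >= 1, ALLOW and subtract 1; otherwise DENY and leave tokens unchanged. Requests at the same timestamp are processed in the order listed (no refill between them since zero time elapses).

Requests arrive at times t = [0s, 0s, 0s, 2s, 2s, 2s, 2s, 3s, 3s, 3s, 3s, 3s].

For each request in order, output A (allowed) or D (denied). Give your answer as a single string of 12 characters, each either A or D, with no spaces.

Simulating step by step:
  req#1 t=0s: ALLOW
  req#2 t=0s: ALLOW
  req#3 t=0s: ALLOW
  req#4 t=2s: ALLOW
  req#5 t=2s: ALLOW
  req#6 t=2s: ALLOW
  req#7 t=2s: DENY
  req#8 t=3s: ALLOW
  req#9 t=3s: DENY
  req#10 t=3s: DENY
  req#11 t=3s: DENY
  req#12 t=3s: DENY

Answer: AAAAAADADDDD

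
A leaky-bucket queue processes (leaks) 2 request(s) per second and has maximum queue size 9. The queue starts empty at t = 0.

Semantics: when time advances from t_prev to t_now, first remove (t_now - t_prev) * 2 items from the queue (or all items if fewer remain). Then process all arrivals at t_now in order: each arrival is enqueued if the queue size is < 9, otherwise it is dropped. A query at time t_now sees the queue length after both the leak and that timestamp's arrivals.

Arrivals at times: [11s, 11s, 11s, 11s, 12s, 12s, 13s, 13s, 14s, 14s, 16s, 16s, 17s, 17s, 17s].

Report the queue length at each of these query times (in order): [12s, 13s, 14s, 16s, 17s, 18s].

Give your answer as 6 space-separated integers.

Answer: 4 4 4 2 3 1

Derivation:
Queue lengths at query times:
  query t=12s: backlog = 4
  query t=13s: backlog = 4
  query t=14s: backlog = 4
  query t=16s: backlog = 2
  query t=17s: backlog = 3
  query t=18s: backlog = 1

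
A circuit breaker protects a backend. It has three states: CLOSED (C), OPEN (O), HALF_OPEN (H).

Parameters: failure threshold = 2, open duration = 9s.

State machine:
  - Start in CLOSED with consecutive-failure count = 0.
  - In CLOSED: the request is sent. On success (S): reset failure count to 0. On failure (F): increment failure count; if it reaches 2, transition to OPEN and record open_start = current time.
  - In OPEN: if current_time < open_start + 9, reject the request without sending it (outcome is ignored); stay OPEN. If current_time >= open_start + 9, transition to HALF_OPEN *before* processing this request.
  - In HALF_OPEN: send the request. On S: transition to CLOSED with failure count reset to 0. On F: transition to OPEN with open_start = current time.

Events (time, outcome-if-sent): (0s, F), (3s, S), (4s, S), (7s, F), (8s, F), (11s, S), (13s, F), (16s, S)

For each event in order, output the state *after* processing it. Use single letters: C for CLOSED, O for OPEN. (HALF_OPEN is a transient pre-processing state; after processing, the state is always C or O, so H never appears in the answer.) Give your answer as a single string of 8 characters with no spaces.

Answer: CCCCOOOO

Derivation:
State after each event:
  event#1 t=0s outcome=F: state=CLOSED
  event#2 t=3s outcome=S: state=CLOSED
  event#3 t=4s outcome=S: state=CLOSED
  event#4 t=7s outcome=F: state=CLOSED
  event#5 t=8s outcome=F: state=OPEN
  event#6 t=11s outcome=S: state=OPEN
  event#7 t=13s outcome=F: state=OPEN
  event#8 t=16s outcome=S: state=OPEN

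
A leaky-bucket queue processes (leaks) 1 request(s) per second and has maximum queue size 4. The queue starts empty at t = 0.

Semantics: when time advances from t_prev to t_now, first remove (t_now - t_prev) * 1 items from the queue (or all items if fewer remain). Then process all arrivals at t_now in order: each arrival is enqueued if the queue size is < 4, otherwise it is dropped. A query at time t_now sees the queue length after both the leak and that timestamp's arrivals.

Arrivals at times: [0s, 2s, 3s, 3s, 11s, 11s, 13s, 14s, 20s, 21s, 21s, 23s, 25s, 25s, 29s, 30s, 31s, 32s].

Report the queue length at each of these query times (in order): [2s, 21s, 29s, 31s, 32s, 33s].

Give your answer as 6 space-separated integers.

Queue lengths at query times:
  query t=2s: backlog = 1
  query t=21s: backlog = 2
  query t=29s: backlog = 1
  query t=31s: backlog = 1
  query t=32s: backlog = 1
  query t=33s: backlog = 0

Answer: 1 2 1 1 1 0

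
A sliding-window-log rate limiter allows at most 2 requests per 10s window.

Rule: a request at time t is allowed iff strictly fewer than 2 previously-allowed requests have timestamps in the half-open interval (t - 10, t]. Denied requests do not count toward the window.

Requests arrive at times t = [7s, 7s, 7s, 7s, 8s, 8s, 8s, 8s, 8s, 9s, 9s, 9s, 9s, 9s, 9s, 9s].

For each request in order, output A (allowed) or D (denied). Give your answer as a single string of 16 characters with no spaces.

Answer: AADDDDDDDDDDDDDD

Derivation:
Tracking allowed requests in the window:
  req#1 t=7s: ALLOW
  req#2 t=7s: ALLOW
  req#3 t=7s: DENY
  req#4 t=7s: DENY
  req#5 t=8s: DENY
  req#6 t=8s: DENY
  req#7 t=8s: DENY
  req#8 t=8s: DENY
  req#9 t=8s: DENY
  req#10 t=9s: DENY
  req#11 t=9s: DENY
  req#12 t=9s: DENY
  req#13 t=9s: DENY
  req#14 t=9s: DENY
  req#15 t=9s: DENY
  req#16 t=9s: DENY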